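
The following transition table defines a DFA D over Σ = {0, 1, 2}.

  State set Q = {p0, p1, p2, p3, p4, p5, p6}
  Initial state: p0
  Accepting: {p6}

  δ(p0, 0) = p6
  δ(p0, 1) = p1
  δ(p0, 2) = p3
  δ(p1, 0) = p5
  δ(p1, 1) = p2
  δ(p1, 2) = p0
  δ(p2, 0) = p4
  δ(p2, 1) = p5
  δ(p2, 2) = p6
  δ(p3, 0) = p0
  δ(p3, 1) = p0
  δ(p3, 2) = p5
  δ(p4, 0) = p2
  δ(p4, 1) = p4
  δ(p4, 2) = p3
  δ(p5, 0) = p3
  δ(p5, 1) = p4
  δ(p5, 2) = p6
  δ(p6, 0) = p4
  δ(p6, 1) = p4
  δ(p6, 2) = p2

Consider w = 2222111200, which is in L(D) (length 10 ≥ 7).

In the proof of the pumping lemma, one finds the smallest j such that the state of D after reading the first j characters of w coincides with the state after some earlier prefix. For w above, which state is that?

State sequence: p0 -2-> p3 -2-> p5 -2-> p6 -2-> p2 -1-> p5 -1-> p4 -1-> p4 -2-> p3 -0-> p0 -0-> p6
First repeat at step 5: p5 was already visited.

The earliest repeat is at step j = 5: D is in p5, which it already visited at step i = 2.

p5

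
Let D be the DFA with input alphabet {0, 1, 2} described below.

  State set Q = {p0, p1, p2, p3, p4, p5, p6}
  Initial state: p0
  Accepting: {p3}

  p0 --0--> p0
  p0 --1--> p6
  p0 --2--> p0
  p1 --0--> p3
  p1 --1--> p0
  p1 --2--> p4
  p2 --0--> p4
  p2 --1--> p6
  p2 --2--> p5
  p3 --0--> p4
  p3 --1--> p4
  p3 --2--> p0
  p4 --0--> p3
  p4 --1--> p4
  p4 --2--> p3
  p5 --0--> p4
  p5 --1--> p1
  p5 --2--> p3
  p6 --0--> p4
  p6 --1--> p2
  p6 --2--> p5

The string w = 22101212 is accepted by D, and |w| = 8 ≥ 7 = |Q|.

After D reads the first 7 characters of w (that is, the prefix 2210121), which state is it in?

State sequence: p0 -2-> p0 -2-> p0 -1-> p6 -0-> p4 -1-> p4 -2-> p3 -1-> p4

After reading 7 characters, D is in state p4.

p4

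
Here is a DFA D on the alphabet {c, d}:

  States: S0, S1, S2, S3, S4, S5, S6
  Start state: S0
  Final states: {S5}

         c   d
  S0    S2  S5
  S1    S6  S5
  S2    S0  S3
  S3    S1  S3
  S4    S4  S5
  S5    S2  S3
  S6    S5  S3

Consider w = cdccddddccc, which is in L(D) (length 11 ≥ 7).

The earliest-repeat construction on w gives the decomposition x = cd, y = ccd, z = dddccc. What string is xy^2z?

xy^2z = cd·ccd·ccd·dddccc = cdccdccddddccc.
Reading y = ccd takes D from S3 back to S3, so after x·y·y the machine is still in S3, and z then leads to the accepting state S5. Hence cdccdccddddccc ∈ L(D).

cdccdccddddccc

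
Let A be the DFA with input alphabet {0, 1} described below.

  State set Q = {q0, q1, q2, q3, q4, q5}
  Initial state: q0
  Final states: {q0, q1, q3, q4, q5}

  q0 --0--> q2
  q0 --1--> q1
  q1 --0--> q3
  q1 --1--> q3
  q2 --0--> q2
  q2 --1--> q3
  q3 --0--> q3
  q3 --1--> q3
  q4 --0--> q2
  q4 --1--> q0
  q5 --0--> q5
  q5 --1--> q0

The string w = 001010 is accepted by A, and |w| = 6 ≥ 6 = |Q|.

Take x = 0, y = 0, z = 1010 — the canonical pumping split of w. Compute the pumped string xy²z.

xy^2z = 0·0·0·1010 = 0001010.
Reading y = 0 takes A from q2 back to q2, so after x·y·y the machine is still in q2, and z then leads to the accepting state q3. Hence 0001010 ∈ L(A).

0001010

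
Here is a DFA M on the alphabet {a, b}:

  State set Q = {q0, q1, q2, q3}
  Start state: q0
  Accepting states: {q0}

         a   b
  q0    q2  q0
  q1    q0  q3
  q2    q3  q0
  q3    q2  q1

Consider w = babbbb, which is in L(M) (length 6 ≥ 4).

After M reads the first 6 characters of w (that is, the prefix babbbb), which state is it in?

q0

State sequence: q0 -b-> q0 -a-> q2 -b-> q0 -b-> q0 -b-> q0 -b-> q0

After reading 6 characters, M is in state q0.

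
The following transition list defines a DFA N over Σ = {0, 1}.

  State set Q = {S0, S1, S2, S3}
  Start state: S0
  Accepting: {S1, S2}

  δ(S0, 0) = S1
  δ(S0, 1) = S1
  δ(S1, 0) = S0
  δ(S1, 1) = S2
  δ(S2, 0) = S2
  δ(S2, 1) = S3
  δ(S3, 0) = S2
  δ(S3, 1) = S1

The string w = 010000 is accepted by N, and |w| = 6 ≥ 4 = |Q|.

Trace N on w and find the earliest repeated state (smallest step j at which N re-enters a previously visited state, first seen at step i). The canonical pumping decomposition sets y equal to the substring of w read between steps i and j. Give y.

0

Run of N on w = 0 1 0 0 0 0:
  step 0: S0  (start)
  step 1: S1  (read 0: S0→S1)
  step 2: S2  (read 1: S1→S2)
  step 3: S2  (read 0: S2→S2)   ← first repeat (S2 seen earlier)
  step 4: S2  (read 0: S2→S2)
  step 5: S2  (read 0: S2→S2)
  step 6: S2  (read 0: S2→S2)

So i = 2, j = 3, giving x = w[0:2] = 01, y = w[2:3] = 0, z = w[3:6] = 000.
Check: |xy| = 3 ≤ 4 and |y| = 1 ≥ 1. Reading y takes N from S2 back to S2, so every xyⁱz is accepted.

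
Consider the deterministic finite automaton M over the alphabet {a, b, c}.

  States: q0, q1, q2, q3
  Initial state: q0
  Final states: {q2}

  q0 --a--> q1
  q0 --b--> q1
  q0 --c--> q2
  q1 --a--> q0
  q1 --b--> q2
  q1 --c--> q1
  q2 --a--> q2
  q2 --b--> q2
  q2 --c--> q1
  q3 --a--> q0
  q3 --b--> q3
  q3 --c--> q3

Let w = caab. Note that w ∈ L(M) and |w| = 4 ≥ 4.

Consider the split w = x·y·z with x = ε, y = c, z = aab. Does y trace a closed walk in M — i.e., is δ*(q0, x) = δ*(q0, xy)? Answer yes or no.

no

Run of M on the first 1 characters of w = c:
  step 0: q0  (start)
  step 1: q2  (read c: q0→q2)

After x (step 0): q0. After xy (step 1): q2.
They differ (q0 ≠ q2), so y is not a cycle from the state after x; this split is not the one the pumping-lemma construction produces, and pumping y need not keep the string in L(M).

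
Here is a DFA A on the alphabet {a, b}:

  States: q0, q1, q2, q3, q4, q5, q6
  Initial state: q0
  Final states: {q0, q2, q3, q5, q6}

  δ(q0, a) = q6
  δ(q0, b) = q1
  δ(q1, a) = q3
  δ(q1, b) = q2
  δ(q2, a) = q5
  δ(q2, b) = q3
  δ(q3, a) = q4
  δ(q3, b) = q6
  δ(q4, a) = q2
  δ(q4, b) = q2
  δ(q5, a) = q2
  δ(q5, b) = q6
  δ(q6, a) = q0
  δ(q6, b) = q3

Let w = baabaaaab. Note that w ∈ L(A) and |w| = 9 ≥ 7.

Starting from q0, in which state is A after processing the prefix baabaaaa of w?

State sequence: q0 -b-> q1 -a-> q3 -a-> q4 -b-> q2 -a-> q5 -a-> q2 -a-> q5 -a-> q2

After reading 8 characters, A is in state q2.
(This kind of state-tracing is the core of the pumping-lemma construction: with 7 states, pigeonhole forces a repeat within the first 7 steps.)

q2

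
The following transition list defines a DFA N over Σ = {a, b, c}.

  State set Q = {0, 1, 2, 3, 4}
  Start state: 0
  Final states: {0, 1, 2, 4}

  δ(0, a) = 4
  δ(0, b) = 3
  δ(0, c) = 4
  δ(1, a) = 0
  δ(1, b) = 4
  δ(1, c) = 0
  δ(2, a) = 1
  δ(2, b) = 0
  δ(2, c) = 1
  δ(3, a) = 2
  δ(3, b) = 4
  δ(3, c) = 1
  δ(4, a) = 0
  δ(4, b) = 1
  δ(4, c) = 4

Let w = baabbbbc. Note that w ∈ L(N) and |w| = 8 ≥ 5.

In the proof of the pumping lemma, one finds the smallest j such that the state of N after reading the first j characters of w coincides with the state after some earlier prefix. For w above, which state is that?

1

State sequence: 0 -b-> 3 -a-> 2 -a-> 1 -b-> 4 -b-> 1 -b-> 4 -b-> 1 -c-> 0
First repeat at step 5: 1 was already visited.

The earliest repeat is at step j = 5: N is in 1, which it already visited at step i = 3.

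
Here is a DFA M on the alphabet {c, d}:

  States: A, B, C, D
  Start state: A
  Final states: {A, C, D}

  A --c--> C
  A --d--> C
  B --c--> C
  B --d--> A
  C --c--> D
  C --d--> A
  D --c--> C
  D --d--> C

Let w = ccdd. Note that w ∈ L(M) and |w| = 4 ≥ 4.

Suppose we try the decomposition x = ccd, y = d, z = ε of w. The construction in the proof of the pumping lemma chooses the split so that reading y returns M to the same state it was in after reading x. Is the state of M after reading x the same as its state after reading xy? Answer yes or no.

no

State sequence: A -c-> C -c-> D -d-> C -d-> A

After x (step 3): C. After xy (step 4): A.
They differ (C ≠ A), so y is not a cycle from the state after x; this split is not the one the pumping-lemma construction produces, and pumping y need not keep the string in L(M).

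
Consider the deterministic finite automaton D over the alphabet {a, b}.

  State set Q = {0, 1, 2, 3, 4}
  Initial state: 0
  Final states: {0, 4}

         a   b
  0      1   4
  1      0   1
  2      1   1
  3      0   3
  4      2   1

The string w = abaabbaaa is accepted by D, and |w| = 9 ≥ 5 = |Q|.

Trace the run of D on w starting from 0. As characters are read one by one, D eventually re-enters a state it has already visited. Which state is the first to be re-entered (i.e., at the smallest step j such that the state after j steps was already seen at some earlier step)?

Run of D on w = a b a a b b a a a:
  step 0: 0  (start)
  step 1: 1  (read a: 0→1)
  step 2: 1  (read b: 1→1)   ← first repeat (1 seen earlier)
  step 3: 0  (read a: 1→0)
  step 4: 1  (read a: 0→1)
  step 5: 1  (read b: 1→1)
  step 6: 1  (read b: 1→1)
  step 7: 0  (read a: 1→0)
  step 8: 1  (read a: 0→1)
  step 9: 0  (read a: 1→0)

The earliest repeat is at step j = 2: D is in 1, which it already visited at step i = 1.
With |Q| = 5, pigeonhole forces a state repeat no later than step 5; the substring read between the first and second visits to that state can be pumped.

1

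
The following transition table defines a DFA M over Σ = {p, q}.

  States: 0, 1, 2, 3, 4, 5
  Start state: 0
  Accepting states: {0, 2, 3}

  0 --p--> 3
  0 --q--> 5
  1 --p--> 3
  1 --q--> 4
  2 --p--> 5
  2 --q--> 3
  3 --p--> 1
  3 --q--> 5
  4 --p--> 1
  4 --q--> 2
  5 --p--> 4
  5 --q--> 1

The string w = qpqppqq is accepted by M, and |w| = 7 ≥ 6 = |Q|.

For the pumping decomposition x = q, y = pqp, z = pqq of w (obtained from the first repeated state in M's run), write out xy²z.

xy^2z = q·pqp·pqp·pqq = qpqppqppqq.
Reading y = pqp takes M from 5 back to 5, so after x·y·y the machine is still in 5, and z then leads to the accepting state 3. Hence qpqppqppqq ∈ L(M).

qpqppqppqq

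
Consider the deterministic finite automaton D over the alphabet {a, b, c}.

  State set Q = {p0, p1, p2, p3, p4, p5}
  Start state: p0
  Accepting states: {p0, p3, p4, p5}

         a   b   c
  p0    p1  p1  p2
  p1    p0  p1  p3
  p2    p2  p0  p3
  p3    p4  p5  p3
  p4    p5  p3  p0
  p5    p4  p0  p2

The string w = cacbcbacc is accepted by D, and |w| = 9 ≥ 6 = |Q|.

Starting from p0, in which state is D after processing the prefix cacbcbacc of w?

p3

State sequence: p0 -c-> p2 -a-> p2 -c-> p3 -b-> p5 -c-> p2 -b-> p0 -a-> p1 -c-> p3 -c-> p3

After reading 9 characters, D is in state p3.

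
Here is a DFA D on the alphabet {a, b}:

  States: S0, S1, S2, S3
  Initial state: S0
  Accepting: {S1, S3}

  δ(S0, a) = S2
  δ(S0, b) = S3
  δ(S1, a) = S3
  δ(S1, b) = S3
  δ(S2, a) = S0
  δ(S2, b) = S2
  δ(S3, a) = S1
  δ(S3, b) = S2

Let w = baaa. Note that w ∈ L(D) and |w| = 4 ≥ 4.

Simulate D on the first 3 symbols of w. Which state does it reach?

Run of D on the first 3 characters of w = b a a:
  step 0: S0  (start)
  step 1: S3  (read b: S0→S3)
  step 2: S1  (read a: S3→S1)
  step 3: S3  (read a: S1→S3)

After reading 3 characters, D is in state S3.

S3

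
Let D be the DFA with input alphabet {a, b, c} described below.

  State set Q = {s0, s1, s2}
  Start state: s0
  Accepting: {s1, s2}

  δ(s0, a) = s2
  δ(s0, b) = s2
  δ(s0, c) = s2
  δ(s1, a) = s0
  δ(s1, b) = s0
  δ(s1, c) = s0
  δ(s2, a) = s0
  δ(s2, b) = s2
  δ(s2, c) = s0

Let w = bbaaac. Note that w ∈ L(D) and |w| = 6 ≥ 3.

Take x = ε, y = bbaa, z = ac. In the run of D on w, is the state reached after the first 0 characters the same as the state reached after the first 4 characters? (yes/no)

State sequence: s0 -b-> s2 -b-> s2 -a-> s0 -a-> s2

After x (step 0): s0. After xy (step 4): s2.
They differ (s0 ≠ s2), so y is not a cycle from the state after x; this split is not the one the pumping-lemma construction produces, and pumping y need not keep the string in L(D).

no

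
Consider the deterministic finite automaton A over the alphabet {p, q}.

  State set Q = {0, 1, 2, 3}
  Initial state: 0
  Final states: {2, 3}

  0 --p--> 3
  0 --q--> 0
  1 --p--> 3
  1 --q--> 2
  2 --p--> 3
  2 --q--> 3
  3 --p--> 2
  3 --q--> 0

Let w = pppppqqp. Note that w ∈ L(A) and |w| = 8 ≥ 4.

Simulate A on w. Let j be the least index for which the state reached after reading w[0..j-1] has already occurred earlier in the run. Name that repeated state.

State sequence: 0 -p-> 3 -p-> 2 -p-> 3 -p-> 2 -p-> 3 -q-> 0 -q-> 0 -p-> 3
First repeat at step 3: 3 was already visited.

The earliest repeat is at step j = 3: A is in 3, which it already visited at step i = 1.
The DFA has 4 states, so the proof of the pumping lemma guarantees a repeated state among the first 4+1 visited; the segment between the two visits is the pumpable y.

3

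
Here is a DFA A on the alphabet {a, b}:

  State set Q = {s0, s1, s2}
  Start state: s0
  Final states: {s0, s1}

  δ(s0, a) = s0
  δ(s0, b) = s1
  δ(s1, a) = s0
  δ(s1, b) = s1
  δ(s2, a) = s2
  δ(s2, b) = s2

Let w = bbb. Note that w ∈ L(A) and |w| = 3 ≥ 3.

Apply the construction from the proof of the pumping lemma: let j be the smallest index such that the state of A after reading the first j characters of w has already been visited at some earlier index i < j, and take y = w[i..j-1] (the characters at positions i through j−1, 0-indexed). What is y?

b

State sequence: s0 -b-> s1 -b-> s1 -b-> s1
First repeat at step 2: s1 was already visited.

So i = 1, j = 2, giving x = w[0:1] = b, y = w[1:2] = b, z = w[2:3] = b.
Check: |xy| = 2 ≤ 3 and |y| = 1 ≥ 1. Reading y takes A from s1 back to s1, so every xyⁱz is accepted.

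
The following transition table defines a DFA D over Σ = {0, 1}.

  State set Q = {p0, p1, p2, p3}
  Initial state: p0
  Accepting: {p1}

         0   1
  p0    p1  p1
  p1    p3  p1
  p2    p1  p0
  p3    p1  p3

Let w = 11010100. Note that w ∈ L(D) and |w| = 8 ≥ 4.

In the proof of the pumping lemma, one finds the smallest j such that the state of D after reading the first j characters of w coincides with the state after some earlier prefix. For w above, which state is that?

State sequence: p0 -1-> p1 -1-> p1 -0-> p3 -1-> p3 -0-> p1 -1-> p1 -0-> p3 -0-> p1
First repeat at step 2: p1 was already visited.

The earliest repeat is at step j = 2: D is in p1, which it already visited at step i = 1.
Since D has 4 states, any run of length ≥ 4 visits 4+1 states, so by pigeonhole some state repeats within the first 4 steps — that repeat gives the pumpable loop.

p1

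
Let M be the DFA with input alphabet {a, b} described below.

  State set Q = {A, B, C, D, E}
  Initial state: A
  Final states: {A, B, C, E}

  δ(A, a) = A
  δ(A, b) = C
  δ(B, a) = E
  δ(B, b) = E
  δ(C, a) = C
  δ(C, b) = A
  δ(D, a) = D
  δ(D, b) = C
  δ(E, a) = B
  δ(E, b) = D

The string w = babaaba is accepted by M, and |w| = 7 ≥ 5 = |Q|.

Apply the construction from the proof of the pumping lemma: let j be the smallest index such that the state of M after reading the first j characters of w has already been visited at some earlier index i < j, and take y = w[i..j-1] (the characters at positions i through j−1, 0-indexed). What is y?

Run of M on w = b a b a a b a:
  step 0: A  (start)
  step 1: C  (read b: A→C)
  step 2: C  (read a: C→C)   ← first repeat (C seen earlier)
  step 3: A  (read b: C→A)
  step 4: A  (read a: A→A)
  step 5: A  (read a: A→A)
  step 6: C  (read b: A→C)
  step 7: C  (read a: C→C)

So i = 1, j = 2, giving x = w[0:1] = b, y = w[1:2] = a, z = w[2:7] = baaba.
Check: |xy| = 2 ≤ 5 and |y| = 1 ≥ 1. Reading y takes M from C back to C, so every xyⁱz is accepted.
With |Q| = 5, pigeonhole forces a state repeat no later than step 5; the substring read between the first and second visits to that state can be pumped.

a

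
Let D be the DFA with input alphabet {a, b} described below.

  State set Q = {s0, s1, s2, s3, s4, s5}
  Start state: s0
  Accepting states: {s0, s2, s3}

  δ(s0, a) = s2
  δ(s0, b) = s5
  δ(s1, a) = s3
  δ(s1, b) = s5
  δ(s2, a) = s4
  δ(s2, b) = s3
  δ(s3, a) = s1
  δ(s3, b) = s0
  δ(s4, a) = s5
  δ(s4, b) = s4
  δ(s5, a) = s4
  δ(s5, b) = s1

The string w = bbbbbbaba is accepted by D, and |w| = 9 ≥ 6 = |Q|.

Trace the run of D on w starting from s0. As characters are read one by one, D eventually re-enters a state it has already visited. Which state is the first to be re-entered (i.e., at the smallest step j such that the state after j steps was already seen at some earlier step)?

State sequence: s0 -b-> s5 -b-> s1 -b-> s5 -b-> s1 -b-> s5 -b-> s1 -a-> s3 -b-> s0 -a-> s2
First repeat at step 3: s5 was already visited.

The earliest repeat is at step j = 3: D is in s5, which it already visited at step i = 1.

s5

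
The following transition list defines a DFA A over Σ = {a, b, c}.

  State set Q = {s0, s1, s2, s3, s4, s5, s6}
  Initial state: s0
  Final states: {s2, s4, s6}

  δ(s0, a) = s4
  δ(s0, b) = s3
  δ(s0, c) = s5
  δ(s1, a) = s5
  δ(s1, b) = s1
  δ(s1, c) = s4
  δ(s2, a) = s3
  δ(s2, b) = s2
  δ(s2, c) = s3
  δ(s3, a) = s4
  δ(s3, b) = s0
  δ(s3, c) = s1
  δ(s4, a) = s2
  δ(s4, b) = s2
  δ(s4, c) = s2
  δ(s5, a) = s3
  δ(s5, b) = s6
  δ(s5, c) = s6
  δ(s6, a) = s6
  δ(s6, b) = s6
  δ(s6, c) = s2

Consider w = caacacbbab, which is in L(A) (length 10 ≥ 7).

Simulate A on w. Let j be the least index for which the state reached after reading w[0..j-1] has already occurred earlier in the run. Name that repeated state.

Run of A on w = c a a c a c b b a b:
  step 0: s0  (start)
  step 1: s5  (read c: s0→s5)
  step 2: s3  (read a: s5→s3)
  step 3: s4  (read a: s3→s4)
  step 4: s2  (read c: s4→s2)
  step 5: s3  (read a: s2→s3)   ← first repeat (s3 seen earlier)
  step 6: s1  (read c: s3→s1)
  step 7: s1  (read b: s1→s1)
  step 8: s1  (read b: s1→s1)
  step 9: s5  (read a: s1→s5)
  step 10: s6  (read b: s5→s6)

The earliest repeat is at step j = 5: A is in s3, which it already visited at step i = 2.
With |Q| = 7, pigeonhole forces a state repeat no later than step 7; the substring read between the first and second visits to that state can be pumped.

s3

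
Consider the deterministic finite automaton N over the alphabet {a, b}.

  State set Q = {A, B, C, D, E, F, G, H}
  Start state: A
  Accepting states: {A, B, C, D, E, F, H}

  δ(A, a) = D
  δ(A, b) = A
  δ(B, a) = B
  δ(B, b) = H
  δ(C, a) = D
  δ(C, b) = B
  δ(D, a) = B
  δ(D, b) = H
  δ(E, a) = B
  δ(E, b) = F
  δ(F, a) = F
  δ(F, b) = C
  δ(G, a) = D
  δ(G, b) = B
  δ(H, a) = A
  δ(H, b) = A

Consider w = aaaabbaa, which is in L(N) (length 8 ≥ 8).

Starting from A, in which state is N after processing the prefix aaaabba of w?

State sequence: A -a-> D -a-> B -a-> B -a-> B -b-> H -b-> A -a-> D

After reading 7 characters, N is in state D.

D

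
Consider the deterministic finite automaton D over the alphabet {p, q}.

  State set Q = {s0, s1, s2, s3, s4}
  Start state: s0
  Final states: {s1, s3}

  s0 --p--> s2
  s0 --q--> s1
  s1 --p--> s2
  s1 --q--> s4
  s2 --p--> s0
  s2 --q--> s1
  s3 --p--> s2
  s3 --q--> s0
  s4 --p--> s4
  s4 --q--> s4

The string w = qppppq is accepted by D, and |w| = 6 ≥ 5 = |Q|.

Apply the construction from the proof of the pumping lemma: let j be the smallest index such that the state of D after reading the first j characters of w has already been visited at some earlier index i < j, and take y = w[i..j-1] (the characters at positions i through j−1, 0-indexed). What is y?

Run of D on w = q p p p p q:
  step 0: s0  (start)
  step 1: s1  (read q: s0→s1)
  step 2: s2  (read p: s1→s2)
  step 3: s0  (read p: s2→s0)   ← first repeat (s0 seen earlier)
  step 4: s2  (read p: s0→s2)
  step 5: s0  (read p: s2→s0)
  step 6: s1  (read q: s0→s1)

So i = 0, j = 3, giving x = w[0:0] = ε, y = w[0:3] = qpp, z = w[3:6] = ppq.
Check: |xy| = 3 ≤ 5 and |y| = 3 ≥ 1. Reading y takes D from s0 back to s0, so every xyⁱz is accepted.

qpp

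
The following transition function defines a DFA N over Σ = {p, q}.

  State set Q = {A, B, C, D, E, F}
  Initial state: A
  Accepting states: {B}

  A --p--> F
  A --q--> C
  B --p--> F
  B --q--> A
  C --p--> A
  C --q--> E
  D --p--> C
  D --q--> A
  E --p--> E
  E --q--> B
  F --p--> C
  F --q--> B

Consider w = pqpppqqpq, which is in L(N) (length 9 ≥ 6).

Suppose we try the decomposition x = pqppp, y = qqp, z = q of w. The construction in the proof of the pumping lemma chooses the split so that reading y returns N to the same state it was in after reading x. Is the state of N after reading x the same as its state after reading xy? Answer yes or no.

no

State sequence: A -p-> F -q-> B -p-> F -p-> C -p-> A -q-> C -q-> E -p-> E

After x (step 5): A. After xy (step 8): E.
They differ (A ≠ E), so y is not a cycle from the state after x; this split is not the one the pumping-lemma construction produces, and pumping y need not keep the string in L(N).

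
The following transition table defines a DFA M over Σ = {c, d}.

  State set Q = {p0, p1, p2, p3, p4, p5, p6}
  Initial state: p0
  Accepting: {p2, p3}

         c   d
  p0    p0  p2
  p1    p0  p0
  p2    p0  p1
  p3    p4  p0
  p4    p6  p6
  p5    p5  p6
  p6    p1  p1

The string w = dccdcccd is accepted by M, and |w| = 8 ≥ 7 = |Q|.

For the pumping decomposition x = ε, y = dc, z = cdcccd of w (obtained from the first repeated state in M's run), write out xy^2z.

xy^2z = ε·dc·dc·cdcccd = dcdccdcccd.
Reading y = dc takes M from p0 back to p0, so after x·y·y the machine is still in p0, and z then leads to the accepting state p2. Hence dcdccdcccd ∈ L(M).

dcdccdcccd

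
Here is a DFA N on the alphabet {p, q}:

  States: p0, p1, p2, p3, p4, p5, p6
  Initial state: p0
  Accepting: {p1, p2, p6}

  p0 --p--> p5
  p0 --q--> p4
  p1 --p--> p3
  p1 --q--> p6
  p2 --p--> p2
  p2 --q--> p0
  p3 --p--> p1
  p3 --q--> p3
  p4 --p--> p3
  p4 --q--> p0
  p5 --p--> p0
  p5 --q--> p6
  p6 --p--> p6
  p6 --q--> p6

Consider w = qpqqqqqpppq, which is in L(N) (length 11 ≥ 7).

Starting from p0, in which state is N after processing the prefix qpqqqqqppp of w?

Run of N on the first 10 characters of w = q p q q q q q p p p:
  step 0: p0  (start)
  step 1: p4  (read q: p0→p4)
  step 2: p3  (read p: p4→p3)
  step 3: p3  (read q: p3→p3)
  step 4: p3  (read q: p3→p3)
  step 5: p3  (read q: p3→p3)
  step 6: p3  (read q: p3→p3)
  step 7: p3  (read q: p3→p3)
  step 8: p1  (read p: p3→p1)
  step 9: p3  (read p: p1→p3)
  step 10: p1  (read p: p3→p1)

After reading 10 characters, N is in state p1.

p1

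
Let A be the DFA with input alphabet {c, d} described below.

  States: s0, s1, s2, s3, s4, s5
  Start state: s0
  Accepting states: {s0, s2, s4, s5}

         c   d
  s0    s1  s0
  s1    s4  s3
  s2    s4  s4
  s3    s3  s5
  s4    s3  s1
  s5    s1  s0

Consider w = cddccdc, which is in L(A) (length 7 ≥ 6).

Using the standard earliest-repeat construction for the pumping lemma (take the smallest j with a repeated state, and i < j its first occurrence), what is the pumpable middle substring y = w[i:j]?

Run of A on w = c d d c c d c:
  step 0: s0  (start)
  step 1: s1  (read c: s0→s1)
  step 2: s3  (read d: s1→s3)
  step 3: s5  (read d: s3→s5)
  step 4: s1  (read c: s5→s1)   ← first repeat (s1 seen earlier)
  step 5: s4  (read c: s1→s4)
  step 6: s1  (read d: s4→s1)
  step 7: s4  (read c: s1→s4)

So i = 1, j = 4, giving x = w[0:1] = c, y = w[1:4] = ddc, z = w[4:7] = cdc.
Check: |xy| = 4 ≤ 6 and |y| = 3 ≥ 1. Reading y takes A from s1 back to s1, so every xyⁱz is accepted.

ddc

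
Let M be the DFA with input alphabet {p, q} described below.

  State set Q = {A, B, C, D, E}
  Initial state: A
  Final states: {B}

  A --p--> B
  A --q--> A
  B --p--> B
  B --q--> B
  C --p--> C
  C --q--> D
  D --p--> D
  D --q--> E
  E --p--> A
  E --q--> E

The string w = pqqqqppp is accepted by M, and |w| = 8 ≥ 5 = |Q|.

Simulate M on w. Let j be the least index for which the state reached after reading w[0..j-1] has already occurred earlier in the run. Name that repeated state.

B

Run of M on w = p q q q q p p p:
  step 0: A  (start)
  step 1: B  (read p: A→B)
  step 2: B  (read q: B→B)   ← first repeat (B seen earlier)
  step 3: B  (read q: B→B)
  step 4: B  (read q: B→B)
  step 5: B  (read q: B→B)
  step 6: B  (read p: B→B)
  step 7: B  (read p: B→B)
  step 8: B  (read p: B→B)

The earliest repeat is at step j = 2: M is in B, which it already visited at step i = 1.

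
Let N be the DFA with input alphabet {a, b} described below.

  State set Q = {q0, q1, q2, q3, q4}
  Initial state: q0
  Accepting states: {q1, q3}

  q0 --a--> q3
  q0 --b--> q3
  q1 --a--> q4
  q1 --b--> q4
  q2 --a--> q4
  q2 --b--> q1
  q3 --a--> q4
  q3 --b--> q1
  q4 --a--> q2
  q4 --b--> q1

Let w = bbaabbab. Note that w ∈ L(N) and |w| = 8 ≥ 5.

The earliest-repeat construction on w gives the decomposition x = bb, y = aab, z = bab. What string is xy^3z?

bbaabaabaabbab

xy^3z = bb·aab·aab·aab·bab = bbaabaabaabbab.
Reading y = aab takes N from q1 back to q1, so after x·y·y·y the machine is still in q1, and z then leads to the accepting state q1. Hence bbaabaabaabbab ∈ L(N).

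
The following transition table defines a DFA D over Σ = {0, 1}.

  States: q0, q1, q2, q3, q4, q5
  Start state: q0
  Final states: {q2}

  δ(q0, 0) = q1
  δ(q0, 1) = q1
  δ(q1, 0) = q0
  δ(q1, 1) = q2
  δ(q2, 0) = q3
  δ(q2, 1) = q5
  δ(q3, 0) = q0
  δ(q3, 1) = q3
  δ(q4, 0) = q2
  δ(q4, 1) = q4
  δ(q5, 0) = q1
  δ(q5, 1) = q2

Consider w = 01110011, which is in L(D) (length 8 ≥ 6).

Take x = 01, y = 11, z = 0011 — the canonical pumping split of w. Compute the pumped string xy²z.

xy^2z = 01·11·11·0011 = 0111110011.
Reading y = 11 takes D from q2 back to q2, so after x·y·y the machine is still in q2, and z then leads to the accepting state q2. Hence 0111110011 ∈ L(D).

0111110011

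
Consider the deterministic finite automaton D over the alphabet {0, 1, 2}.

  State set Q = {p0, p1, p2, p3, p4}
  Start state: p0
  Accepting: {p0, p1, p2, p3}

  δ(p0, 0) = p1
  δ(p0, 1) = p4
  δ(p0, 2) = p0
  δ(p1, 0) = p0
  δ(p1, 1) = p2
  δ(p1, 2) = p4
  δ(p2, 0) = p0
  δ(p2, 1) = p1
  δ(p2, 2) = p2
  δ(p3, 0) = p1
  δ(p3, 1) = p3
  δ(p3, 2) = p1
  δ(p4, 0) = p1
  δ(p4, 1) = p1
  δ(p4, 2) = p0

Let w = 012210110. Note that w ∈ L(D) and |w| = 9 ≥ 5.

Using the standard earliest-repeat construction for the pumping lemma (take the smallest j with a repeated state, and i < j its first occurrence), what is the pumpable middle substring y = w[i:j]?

2

State sequence: p0 -0-> p1 -1-> p2 -2-> p2 -2-> p2 -1-> p1 -0-> p0 -1-> p4 -1-> p1 -0-> p0
First repeat at step 3: p2 was already visited.

So i = 2, j = 3, giving x = w[0:2] = 01, y = w[2:3] = 2, z = w[3:9] = 210110.
Check: |xy| = 3 ≤ 5 and |y| = 1 ≥ 1. Reading y takes D from p2 back to p2, so every xyⁱz is accepted.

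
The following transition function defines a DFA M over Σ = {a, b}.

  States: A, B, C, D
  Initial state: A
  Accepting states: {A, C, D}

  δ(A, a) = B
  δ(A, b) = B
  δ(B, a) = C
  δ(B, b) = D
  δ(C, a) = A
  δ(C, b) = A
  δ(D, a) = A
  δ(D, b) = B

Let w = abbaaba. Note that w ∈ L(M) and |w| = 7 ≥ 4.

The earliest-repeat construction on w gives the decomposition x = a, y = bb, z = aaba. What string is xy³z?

xy^3z = a·bb·bb·bb·aaba = abbbbbbaaba.
Reading y = bb takes M from B back to B, so after x·y·y·y the machine is still in B, and z then leads to the accepting state C. Hence abbbbbbaaba ∈ L(M).

abbbbbbaaba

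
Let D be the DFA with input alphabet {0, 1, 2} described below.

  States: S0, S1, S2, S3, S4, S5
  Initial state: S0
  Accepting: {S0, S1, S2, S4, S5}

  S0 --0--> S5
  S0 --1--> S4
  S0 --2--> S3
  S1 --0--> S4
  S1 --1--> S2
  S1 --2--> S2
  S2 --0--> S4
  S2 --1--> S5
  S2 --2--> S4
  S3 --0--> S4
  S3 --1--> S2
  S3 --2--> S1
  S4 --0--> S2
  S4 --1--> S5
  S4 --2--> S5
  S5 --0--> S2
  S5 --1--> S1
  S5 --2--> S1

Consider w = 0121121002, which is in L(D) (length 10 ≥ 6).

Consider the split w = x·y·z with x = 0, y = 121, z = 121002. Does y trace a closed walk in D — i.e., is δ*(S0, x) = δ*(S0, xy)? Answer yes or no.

State sequence: S0 -0-> S5 -1-> S1 -2-> S2 -1-> S5

After x (step 1): S5. After xy (step 4): S5.
They match, so y = 121 drives D around a cycle from S5 back to itself; pumping y any number of times keeps D in S5 before reading z, and xyⁱz ∈ L(D) for every i ≥ 0.

yes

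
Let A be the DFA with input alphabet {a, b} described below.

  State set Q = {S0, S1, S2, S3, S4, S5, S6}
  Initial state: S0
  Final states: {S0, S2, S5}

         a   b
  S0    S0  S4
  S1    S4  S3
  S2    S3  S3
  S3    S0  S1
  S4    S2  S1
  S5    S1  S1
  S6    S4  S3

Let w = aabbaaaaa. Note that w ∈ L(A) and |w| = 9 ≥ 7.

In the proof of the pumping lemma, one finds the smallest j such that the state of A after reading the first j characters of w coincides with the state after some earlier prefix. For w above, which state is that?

State sequence: S0 -a-> S0 -a-> S0 -b-> S4 -b-> S1 -a-> S4 -a-> S2 -a-> S3 -a-> S0 -a-> S0
First repeat at step 1: S0 was already visited.

The earliest repeat is at step j = 1: A is in S0, which it already visited at step i = 0.
With |Q| = 7, pigeonhole forces a state repeat no later than step 7; the substring read between the first and second visits to that state can be pumped.

S0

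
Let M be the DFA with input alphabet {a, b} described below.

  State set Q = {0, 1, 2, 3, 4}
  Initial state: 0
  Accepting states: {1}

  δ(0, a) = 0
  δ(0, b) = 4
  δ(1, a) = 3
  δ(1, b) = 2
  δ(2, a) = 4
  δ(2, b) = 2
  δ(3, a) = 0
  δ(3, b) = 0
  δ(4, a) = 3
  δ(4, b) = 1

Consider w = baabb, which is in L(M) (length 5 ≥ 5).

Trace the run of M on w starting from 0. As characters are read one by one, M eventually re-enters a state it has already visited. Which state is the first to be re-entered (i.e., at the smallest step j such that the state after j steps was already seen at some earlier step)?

0

State sequence: 0 -b-> 4 -a-> 3 -a-> 0 -b-> 4 -b-> 1
First repeat at step 3: 0 was already visited.

The earliest repeat is at step j = 3: M is in 0, which it already visited at step i = 0.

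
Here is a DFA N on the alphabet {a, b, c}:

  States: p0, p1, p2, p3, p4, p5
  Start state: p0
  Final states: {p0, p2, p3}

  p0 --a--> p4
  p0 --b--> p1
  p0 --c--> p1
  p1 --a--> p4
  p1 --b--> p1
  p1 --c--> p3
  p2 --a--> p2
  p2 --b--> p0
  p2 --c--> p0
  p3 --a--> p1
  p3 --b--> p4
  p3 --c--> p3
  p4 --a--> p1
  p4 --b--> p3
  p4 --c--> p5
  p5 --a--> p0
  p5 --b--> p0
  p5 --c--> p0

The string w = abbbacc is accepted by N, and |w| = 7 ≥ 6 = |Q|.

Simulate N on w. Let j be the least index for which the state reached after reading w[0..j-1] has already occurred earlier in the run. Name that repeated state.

p4

State sequence: p0 -a-> p4 -b-> p3 -b-> p4 -b-> p3 -a-> p1 -c-> p3 -c-> p3
First repeat at step 3: p4 was already visited.

The earliest repeat is at step j = 3: N is in p4, which it already visited at step i = 1.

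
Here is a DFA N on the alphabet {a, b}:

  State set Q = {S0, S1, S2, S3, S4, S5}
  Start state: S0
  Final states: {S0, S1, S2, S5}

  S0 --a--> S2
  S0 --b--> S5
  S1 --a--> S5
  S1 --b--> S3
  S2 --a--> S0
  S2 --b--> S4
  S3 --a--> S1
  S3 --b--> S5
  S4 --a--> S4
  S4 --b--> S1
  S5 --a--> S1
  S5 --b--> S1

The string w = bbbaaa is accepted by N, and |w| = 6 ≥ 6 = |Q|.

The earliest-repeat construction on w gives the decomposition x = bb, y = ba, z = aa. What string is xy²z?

bbbabaaa

xy^2z = bb·ba·ba·aa = bbbabaaa.
Reading y = ba takes N from S1 back to S1, so after x·y·y the machine is still in S1, and z then leads to the accepting state S1. Hence bbbabaaa ∈ L(N).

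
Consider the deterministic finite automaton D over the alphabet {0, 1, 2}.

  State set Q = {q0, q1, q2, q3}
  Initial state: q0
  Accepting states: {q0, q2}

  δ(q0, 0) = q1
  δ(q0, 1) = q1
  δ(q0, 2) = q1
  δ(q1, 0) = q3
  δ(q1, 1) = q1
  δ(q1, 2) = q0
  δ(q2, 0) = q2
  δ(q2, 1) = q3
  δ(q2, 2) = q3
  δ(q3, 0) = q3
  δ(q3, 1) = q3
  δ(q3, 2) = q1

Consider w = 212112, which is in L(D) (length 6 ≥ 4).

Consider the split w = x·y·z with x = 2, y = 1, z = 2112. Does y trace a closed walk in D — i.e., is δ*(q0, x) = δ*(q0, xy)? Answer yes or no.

State sequence: q0 -2-> q1 -1-> q1

After x (step 1): q1. After xy (step 2): q1.
They match, so y = 1 drives D around a cycle from q1 back to itself; pumping y any number of times keeps D in q1 before reading z, and xyⁱz ∈ L(D) for every i ≥ 0.

yes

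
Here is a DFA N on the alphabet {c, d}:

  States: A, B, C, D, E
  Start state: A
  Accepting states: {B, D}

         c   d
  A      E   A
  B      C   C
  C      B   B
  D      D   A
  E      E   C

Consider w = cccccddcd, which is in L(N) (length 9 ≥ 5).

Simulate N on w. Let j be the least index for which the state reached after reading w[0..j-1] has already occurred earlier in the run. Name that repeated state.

E

State sequence: A -c-> E -c-> E -c-> E -c-> E -c-> E -d-> C -d-> B -c-> C -d-> B
First repeat at step 2: E was already visited.

The earliest repeat is at step j = 2: N is in E, which it already visited at step i = 1.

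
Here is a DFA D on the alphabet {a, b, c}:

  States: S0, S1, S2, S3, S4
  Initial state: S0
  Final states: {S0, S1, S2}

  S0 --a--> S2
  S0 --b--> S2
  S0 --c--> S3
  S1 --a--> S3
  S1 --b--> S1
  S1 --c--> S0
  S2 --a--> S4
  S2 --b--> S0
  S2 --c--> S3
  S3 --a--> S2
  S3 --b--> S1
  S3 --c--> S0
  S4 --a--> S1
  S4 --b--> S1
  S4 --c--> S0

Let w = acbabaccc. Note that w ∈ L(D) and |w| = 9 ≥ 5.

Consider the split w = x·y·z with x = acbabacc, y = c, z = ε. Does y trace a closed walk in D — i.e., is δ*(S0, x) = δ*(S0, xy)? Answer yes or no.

State sequence: S0 -a-> S2 -c-> S3 -b-> S1 -a-> S3 -b-> S1 -a-> S3 -c-> S0 -c-> S3 -c-> S0

After x (step 8): S3. After xy (step 9): S0.
They differ (S3 ≠ S0), so y is not a cycle from the state after x; this split is not the one the pumping-lemma construction produces, and pumping y need not keep the string in L(D).

no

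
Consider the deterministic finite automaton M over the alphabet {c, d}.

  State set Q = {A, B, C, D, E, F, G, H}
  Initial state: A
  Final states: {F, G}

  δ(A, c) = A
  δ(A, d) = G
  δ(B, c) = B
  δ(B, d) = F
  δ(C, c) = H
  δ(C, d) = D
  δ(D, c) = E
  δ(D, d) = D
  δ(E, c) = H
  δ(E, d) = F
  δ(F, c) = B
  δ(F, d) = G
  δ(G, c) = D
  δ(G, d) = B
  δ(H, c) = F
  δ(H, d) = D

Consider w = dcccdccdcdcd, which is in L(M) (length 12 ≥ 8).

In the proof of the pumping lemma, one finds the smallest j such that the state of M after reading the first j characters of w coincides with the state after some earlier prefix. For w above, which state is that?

D

State sequence: A -d-> G -c-> D -c-> E -c-> H -d-> D -c-> E -c-> H -d-> D -c-> E -d-> F -c-> B -d-> F
First repeat at step 5: D was already visited.

The earliest repeat is at step j = 5: M is in D, which it already visited at step i = 2.
The DFA has 8 states, so the proof of the pumping lemma guarantees a repeated state among the first 8+1 visited; the segment between the two visits is the pumpable y.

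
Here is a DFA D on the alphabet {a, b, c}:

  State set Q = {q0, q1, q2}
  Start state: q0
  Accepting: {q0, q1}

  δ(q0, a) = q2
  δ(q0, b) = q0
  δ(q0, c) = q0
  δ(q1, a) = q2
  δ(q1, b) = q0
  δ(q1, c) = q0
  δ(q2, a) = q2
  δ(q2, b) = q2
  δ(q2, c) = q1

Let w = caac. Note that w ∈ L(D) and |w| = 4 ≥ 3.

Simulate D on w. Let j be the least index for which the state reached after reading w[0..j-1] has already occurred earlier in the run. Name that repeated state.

State sequence: q0 -c-> q0 -a-> q2 -a-> q2 -c-> q1
First repeat at step 1: q0 was already visited.

The earliest repeat is at step j = 1: D is in q0, which it already visited at step i = 0.
The DFA has 3 states, so the proof of the pumping lemma guarantees a repeated state among the first 3+1 visited; the segment between the two visits is the pumpable y.

q0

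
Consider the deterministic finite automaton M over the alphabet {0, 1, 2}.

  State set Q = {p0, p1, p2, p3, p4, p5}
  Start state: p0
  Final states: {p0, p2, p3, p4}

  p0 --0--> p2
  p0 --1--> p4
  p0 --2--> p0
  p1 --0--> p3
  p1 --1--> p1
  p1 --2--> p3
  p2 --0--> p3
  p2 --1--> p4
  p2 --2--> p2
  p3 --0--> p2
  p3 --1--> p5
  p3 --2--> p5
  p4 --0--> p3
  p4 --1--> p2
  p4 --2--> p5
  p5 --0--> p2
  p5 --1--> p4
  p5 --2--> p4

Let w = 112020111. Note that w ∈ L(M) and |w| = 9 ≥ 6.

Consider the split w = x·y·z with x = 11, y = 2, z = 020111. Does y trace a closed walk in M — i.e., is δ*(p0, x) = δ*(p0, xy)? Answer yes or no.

State sequence: p0 -1-> p4 -1-> p2 -2-> p2

After x (step 2): p2. After xy (step 3): p2.
They match, so y = 2 drives M around a cycle from p2 back to itself; pumping y any number of times keeps M in p2 before reading z, and xyⁱz ∈ L(M) for every i ≥ 0.

yes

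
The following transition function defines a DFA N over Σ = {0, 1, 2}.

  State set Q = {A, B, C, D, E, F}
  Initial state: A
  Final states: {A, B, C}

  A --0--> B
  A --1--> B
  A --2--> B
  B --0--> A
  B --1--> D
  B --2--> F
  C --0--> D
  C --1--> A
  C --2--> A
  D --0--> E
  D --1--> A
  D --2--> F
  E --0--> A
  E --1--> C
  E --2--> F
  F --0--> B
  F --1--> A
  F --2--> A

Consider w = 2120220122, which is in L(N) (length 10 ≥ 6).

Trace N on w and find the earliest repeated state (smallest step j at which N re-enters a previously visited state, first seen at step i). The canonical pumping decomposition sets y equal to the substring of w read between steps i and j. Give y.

Run of N on w = 2 1 2 0 2 2 0 1 2 2:
  step 0: A  (start)
  step 1: B  (read 2: A→B)
  step 2: D  (read 1: B→D)
  step 3: F  (read 2: D→F)
  step 4: B  (read 0: F→B)   ← first repeat (B seen earlier)
  step 5: F  (read 2: B→F)
  step 6: A  (read 2: F→A)
  step 7: B  (read 0: A→B)
  step 8: D  (read 1: B→D)
  step 9: F  (read 2: D→F)
  step 10: A  (read 2: F→A)

So i = 1, j = 4, giving x = w[0:1] = 2, y = w[1:4] = 120, z = w[4:10] = 220122.
Check: |xy| = 4 ≤ 6 and |y| = 3 ≥ 1. Reading y takes N from B back to B, so every xyⁱz is accepted.
The DFA has 6 states, so the proof of the pumping lemma guarantees a repeated state among the first 6+1 visited; the segment between the two visits is the pumpable y.

120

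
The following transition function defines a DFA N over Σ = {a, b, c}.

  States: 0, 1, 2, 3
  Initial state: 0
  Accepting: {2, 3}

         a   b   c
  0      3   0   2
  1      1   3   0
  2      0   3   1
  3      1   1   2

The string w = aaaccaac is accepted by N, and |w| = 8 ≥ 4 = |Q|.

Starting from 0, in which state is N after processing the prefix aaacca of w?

State sequence: 0 -a-> 3 -a-> 1 -a-> 1 -c-> 0 -c-> 2 -a-> 0

After reading 6 characters, N is in state 0.

0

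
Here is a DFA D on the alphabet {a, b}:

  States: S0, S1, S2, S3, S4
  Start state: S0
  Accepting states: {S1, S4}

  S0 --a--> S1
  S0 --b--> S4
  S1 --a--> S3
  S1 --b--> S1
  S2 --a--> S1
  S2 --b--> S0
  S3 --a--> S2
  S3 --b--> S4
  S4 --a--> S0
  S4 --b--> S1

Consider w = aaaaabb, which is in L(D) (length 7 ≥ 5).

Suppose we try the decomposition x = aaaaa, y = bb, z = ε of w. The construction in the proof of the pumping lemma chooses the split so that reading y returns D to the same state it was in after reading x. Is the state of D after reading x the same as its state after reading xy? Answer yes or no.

no

Run of D on the first 7 characters of w = a a a a a b b:
  step 0: S0  (start)
  step 1: S1  (read a: S0→S1)
  step 2: S3  (read a: S1→S3)
  step 3: S2  (read a: S3→S2)
  step 4: S1  (read a: S2→S1)
  step 5: S3  (read a: S1→S3)
  step 6: S4  (read b: S3→S4)
  step 7: S1  (read b: S4→S1)

After x (step 5): S3. After xy (step 7): S1.
They differ (S3 ≠ S1), so y is not a cycle from the state after x; this split is not the one the pumping-lemma construction produces, and pumping y need not keep the string in L(D).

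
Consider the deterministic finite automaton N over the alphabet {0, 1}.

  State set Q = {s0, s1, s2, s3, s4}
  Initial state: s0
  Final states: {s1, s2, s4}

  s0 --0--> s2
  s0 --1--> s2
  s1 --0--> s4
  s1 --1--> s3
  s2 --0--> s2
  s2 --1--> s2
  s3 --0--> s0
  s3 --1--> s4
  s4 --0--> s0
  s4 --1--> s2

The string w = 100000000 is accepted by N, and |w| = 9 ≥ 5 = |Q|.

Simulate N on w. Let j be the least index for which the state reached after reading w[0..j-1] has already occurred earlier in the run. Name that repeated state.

Run of N on w = 1 0 0 0 0 0 0 0 0:
  step 0: s0  (start)
  step 1: s2  (read 1: s0→s2)
  step 2: s2  (read 0: s2→s2)   ← first repeat (s2 seen earlier)
  step 3: s2  (read 0: s2→s2)
  step 4: s2  (read 0: s2→s2)
  step 5: s2  (read 0: s2→s2)
  step 6: s2  (read 0: s2→s2)
  step 7: s2  (read 0: s2→s2)
  step 8: s2  (read 0: s2→s2)
  step 9: s2  (read 0: s2→s2)

The earliest repeat is at step j = 2: N is in s2, which it already visited at step i = 1.
With |Q| = 5, pigeonhole forces a state repeat no later than step 5; the substring read between the first and second visits to that state can be pumped.

s2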